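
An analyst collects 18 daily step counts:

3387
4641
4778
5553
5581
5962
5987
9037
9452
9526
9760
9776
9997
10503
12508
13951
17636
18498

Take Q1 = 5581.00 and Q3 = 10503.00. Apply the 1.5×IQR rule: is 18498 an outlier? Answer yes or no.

yes

IQR = Q3 − Q1 = 10503.00 − 5581.00 = 4922.00.
Lower fence = Q1 − 1.5·IQR = 5581.00 − 7383.00 = -1802.00.
Upper fence = Q3 + 1.5·IQR = 10503.00 + 7383.00 = 17886.00.
18498 lies above the upper fence.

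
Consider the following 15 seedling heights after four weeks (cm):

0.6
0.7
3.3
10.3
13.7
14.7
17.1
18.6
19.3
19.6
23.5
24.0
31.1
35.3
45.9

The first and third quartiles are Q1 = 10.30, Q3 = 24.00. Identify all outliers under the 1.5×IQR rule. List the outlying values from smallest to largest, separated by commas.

IQR = Q3 − Q1 = 24.00 − 10.30 = 13.70.
Lower fence = Q1 − 1.5·IQR = 10.30 − 20.55 = -10.25.
Upper fence = Q3 + 1.5·IQR = 24.00 + 20.55 = 44.55.
45.9 > 44.55 → outlier.
All remaining values lie within [-10.25, 44.55].

45.9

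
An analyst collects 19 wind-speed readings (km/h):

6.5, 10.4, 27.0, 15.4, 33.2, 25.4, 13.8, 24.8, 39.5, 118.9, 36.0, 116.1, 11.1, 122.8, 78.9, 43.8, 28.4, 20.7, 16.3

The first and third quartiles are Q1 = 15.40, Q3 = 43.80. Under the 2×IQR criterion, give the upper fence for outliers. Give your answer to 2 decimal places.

IQR = Q3 − Q1 = 43.80 − 15.40 = 28.40.
Lower fence = Q1 − 2·IQR = 15.40 − 56.80 = -41.40.
Upper fence = Q3 + 2·IQR = 43.80 + 56.80 = 100.60.

100.60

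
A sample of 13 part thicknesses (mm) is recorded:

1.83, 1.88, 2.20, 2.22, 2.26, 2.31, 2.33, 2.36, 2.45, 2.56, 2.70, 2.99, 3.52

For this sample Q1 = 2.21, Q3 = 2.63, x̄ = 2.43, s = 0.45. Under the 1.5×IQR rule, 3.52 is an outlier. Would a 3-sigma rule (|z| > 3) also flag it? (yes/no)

no

z = (3.52 − 2.43) / 0.45 = 2.42.
|z| = 2.42 ≤ 3.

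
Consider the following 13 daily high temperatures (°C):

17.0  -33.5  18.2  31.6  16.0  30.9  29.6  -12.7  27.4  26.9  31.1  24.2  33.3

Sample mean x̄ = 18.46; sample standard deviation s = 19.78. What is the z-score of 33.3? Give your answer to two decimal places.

z = (33.3 − 18.46) / 19.78 = 0.75.

0.75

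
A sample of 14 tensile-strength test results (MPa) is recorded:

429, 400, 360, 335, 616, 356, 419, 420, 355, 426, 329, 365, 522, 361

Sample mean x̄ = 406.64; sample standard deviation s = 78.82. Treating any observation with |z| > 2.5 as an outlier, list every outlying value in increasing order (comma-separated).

616

Cutoffs at x̄ ± 2.5s: 406.64 ± 2.5·78.82 = [209.59, 603.69].
616: z = 2.66, |z| > 2.5 → outlier.
Every other value lies within [209.59, 603.69].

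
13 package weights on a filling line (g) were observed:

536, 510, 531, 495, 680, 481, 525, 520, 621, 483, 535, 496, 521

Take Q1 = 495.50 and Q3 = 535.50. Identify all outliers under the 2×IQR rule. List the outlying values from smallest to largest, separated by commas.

621, 680

IQR = Q3 − Q1 = 535.50 − 495.50 = 40.00.
Lower fence = Q1 − 2·IQR = 495.50 − 80.00 = 415.50.
Upper fence = Q3 + 2·IQR = 535.50 + 80.00 = 615.50.
621 > 615.50 → outlier.
680 > 615.50 → outlier.
All remaining values lie within [415.50, 615.50].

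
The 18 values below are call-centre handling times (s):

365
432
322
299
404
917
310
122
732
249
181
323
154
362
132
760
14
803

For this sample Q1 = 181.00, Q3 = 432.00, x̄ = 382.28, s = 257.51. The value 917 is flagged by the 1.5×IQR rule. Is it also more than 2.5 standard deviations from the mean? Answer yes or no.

no

z = (917 − 382.28) / 257.51 = 2.08.
|z| = 2.08 ≤ 2.5.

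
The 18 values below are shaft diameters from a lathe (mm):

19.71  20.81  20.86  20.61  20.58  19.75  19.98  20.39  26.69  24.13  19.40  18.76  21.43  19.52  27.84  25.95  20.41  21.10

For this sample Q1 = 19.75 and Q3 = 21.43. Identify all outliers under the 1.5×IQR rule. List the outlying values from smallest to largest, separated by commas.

24.13, 25.95, 26.69, 27.84

IQR = Q3 − Q1 = 21.43 − 19.75 = 1.68.
Lower fence = Q1 − 1.5·IQR = 19.75 − 2.52 = 17.23.
Upper fence = Q3 + 1.5·IQR = 21.43 + 2.52 = 23.95.
24.13 > 23.95 → outlier.
25.95 > 23.95 → outlier.
26.69 > 23.95 → outlier.
27.84 > 23.95 → outlier.
All remaining values lie within [17.23, 23.95].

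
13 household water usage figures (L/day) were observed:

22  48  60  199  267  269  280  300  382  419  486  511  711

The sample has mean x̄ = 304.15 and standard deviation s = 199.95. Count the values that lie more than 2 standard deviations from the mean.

Cutoffs: x̄ ± 2s = [-95.75, 704.05].
Outside the cutoffs: 711.

1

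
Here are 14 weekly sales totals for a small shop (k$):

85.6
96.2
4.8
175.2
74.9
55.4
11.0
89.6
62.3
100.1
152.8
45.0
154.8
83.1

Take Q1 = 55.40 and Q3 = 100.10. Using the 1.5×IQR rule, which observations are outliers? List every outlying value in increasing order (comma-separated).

IQR = Q3 − Q1 = 100.10 − 55.40 = 44.70.
Lower fence = Q1 − 1.5·IQR = 55.40 − 67.05 = -11.65.
Upper fence = Q3 + 1.5·IQR = 100.10 + 67.05 = 167.15.
175.2 > 167.15 → outlier.
All remaining values lie within [-11.65, 167.15].

175.2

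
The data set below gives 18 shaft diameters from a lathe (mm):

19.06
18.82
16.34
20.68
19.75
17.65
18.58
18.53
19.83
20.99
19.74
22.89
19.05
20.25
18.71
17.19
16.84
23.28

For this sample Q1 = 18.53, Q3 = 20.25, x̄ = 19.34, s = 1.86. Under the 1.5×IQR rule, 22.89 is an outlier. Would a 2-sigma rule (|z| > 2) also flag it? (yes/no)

no

z = (22.89 − 19.34) / 1.86 = 1.91.
|z| = 1.91 ≤ 2.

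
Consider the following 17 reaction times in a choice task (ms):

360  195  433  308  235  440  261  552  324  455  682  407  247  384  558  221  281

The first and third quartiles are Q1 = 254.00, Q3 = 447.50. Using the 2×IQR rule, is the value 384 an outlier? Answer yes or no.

IQR = Q3 − Q1 = 447.50 − 254.00 = 193.50.
Lower fence = Q1 − 2·IQR = 254.00 − 387.00 = -133.00.
Upper fence = Q3 + 2·IQR = 447.50 + 387.00 = 834.50.
384 lies within [-133.00, 834.50].

no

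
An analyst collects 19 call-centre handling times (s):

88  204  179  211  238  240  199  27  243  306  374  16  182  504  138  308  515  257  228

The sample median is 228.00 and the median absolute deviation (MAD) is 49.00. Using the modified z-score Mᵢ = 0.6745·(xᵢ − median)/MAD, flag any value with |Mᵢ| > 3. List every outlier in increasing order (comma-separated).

504, 515

|Mᵢ| > 3 ⇔ |xᵢ − 228.00| > 3·49.00/0.6745 = 217.94.
So outliers lie outside [10.06, 445.94].
504: M = 3.80 → outlier.
515: M = 3.95 → outlier.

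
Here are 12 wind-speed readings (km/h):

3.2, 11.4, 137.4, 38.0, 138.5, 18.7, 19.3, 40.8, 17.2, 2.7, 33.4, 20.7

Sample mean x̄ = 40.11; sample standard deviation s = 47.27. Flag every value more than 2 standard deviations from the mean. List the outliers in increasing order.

137.4, 138.5

Cutoffs at x̄ ± 2s: 40.11 ± 2·47.27 = [-54.43, 134.65].
137.4: z = 2.06, |z| > 2 → outlier.
138.5: z = 2.08, |z| > 2 → outlier.
Every other value lies within [-54.43, 134.65].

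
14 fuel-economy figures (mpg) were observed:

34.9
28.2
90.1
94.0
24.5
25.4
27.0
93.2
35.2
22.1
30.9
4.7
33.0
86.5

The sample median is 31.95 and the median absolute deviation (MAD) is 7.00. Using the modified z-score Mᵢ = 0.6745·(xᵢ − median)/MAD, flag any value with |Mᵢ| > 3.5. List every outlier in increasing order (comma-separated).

|Mᵢ| > 3.5 ⇔ |xᵢ − 31.95| > 3.5·7.00/0.6745 = 36.32.
So outliers lie outside [-4.37, 68.27].
86.5: M = 5.26 → outlier.
90.1: M = 5.60 → outlier.
93.2: M = 5.90 → outlier.
94.0: M = 5.98 → outlier.

86.5, 90.1, 93.2, 94.0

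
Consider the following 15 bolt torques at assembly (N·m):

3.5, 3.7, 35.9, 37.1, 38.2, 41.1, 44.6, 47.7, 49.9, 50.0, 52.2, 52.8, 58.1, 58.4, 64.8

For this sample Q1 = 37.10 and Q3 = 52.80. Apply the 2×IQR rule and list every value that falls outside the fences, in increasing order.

3.5, 3.7

IQR = Q3 − Q1 = 52.80 − 37.10 = 15.70.
Lower fence = Q1 − 2·IQR = 37.10 − 31.40 = 5.70.
Upper fence = Q3 + 2·IQR = 52.80 + 31.40 = 84.20.
3.5 < 5.70 → outlier.
3.7 < 5.70 → outlier.
All remaining values lie within [5.70, 84.20].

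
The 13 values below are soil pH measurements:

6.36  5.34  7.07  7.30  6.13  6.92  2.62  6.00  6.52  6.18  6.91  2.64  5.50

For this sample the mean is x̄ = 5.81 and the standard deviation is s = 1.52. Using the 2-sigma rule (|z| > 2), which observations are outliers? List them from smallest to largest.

Cutoffs at x̄ ± 2s: 5.81 ± 2·1.52 = [2.77, 8.85].
2.62: z = -2.10, |z| > 2 → outlier.
2.64: z = -2.09, |z| > 2 → outlier.
Every other value lies within [2.77, 8.85].

2.62, 2.64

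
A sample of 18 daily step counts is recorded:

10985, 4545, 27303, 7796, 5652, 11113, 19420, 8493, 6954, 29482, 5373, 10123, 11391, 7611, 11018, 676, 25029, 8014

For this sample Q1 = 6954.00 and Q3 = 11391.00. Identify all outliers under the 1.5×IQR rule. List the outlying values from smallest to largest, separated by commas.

19420, 25029, 27303, 29482

IQR = Q3 − Q1 = 11391.00 − 6954.00 = 4437.00.
Lower fence = Q1 − 1.5·IQR = 6954.00 − 6655.50 = 298.50.
Upper fence = Q3 + 1.5·IQR = 11391.00 + 6655.50 = 18046.50.
19420 > 18046.50 → outlier.
25029 > 18046.50 → outlier.
27303 > 18046.50 → outlier.
29482 > 18046.50 → outlier.
All remaining values lie within [298.50, 18046.50].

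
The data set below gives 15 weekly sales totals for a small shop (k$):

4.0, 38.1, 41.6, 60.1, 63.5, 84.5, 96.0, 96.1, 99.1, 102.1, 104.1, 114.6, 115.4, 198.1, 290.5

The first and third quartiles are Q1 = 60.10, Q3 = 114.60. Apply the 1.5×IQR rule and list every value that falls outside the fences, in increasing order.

198.1, 290.5

IQR = Q3 − Q1 = 114.60 − 60.10 = 54.50.
Lower fence = Q1 − 1.5·IQR = 60.10 − 81.75 = -21.65.
Upper fence = Q3 + 1.5·IQR = 114.60 + 81.75 = 196.35.
198.1 > 196.35 → outlier.
290.5 > 196.35 → outlier.
All remaining values lie within [-21.65, 196.35].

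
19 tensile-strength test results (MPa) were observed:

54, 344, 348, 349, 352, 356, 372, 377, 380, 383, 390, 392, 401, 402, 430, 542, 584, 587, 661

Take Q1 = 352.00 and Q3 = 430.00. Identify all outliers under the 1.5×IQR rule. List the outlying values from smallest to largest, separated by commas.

54, 584, 587, 661

IQR = Q3 − Q1 = 430.00 − 352.00 = 78.00.
Lower fence = Q1 − 1.5·IQR = 352.00 − 117.00 = 235.00.
Upper fence = Q3 + 1.5·IQR = 430.00 + 117.00 = 547.00.
54 < 235.00 → outlier.
584 > 547.00 → outlier.
587 > 547.00 → outlier.
661 > 547.00 → outlier.
All remaining values lie within [235.00, 547.00].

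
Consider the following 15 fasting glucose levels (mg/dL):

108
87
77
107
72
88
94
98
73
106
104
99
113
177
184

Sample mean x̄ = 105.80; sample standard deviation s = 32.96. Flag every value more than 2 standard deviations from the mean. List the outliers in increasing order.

177, 184

Cutoffs at x̄ ± 2s: 105.80 ± 2·32.96 = [39.88, 171.72].
177: z = 2.16, |z| > 2 → outlier.
184: z = 2.37, |z| > 2 → outlier.
Every other value lies within [39.88, 171.72].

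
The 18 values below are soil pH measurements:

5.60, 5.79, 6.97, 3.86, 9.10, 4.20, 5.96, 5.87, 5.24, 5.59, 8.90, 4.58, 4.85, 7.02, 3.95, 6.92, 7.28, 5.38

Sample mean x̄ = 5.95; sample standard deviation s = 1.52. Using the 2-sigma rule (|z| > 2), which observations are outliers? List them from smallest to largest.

Cutoffs at x̄ ± 2s: 5.95 ± 2·1.52 = [2.91, 8.99].
9.10: z = 2.07, |z| > 2 → outlier.
Every other value lies within [2.91, 8.99].

9.10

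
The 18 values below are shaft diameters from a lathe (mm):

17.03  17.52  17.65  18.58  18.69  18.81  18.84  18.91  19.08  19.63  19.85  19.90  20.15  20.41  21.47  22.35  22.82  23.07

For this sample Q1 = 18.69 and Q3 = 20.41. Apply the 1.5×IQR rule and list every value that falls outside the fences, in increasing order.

IQR = Q3 − Q1 = 20.41 − 18.69 = 1.72.
Lower fence = Q1 − 1.5·IQR = 18.69 − 2.58 = 16.11.
Upper fence = Q3 + 1.5·IQR = 20.41 + 2.58 = 22.99.
23.07 > 22.99 → outlier.
All remaining values lie within [16.11, 22.99].

23.07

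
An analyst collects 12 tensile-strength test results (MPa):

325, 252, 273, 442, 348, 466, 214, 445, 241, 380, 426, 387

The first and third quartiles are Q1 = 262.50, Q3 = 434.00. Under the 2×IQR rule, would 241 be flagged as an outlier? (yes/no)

IQR = Q3 − Q1 = 434.00 − 262.50 = 171.50.
Lower fence = Q1 − 2·IQR = 262.50 − 343.00 = -80.50.
Upper fence = Q3 + 2·IQR = 434.00 + 343.00 = 777.00.
241 lies within [-80.50, 777.00].

no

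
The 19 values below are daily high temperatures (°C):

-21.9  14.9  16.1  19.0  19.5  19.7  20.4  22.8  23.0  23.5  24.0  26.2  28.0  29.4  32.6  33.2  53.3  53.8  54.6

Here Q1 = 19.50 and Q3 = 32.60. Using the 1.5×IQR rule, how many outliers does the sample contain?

IQR = 13.10; fences at 19.50 − 19.65 = -0.15 and 32.60 + 19.65 = 52.25.
Outside the cutoffs: -21.9, 53.3, 53.8, 54.6.

4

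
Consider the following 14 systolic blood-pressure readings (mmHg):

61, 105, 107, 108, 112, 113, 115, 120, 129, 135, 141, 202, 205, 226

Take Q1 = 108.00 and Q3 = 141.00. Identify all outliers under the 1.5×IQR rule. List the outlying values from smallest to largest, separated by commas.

IQR = Q3 − Q1 = 141.00 − 108.00 = 33.00.
Lower fence = Q1 − 1.5·IQR = 108.00 − 49.50 = 58.50.
Upper fence = Q3 + 1.5·IQR = 141.00 + 49.50 = 190.50.
202 > 190.50 → outlier.
205 > 190.50 → outlier.
226 > 190.50 → outlier.
All remaining values lie within [58.50, 190.50].

202, 205, 226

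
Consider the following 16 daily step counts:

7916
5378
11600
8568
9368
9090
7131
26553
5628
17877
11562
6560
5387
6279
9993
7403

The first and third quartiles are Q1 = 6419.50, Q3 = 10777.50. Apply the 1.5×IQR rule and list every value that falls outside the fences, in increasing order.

IQR = Q3 − Q1 = 10777.50 − 6419.50 = 4358.00.
Lower fence = Q1 − 1.5·IQR = 6419.50 − 6537.00 = -117.50.
Upper fence = Q3 + 1.5·IQR = 10777.50 + 6537.00 = 17314.50.
17877 > 17314.50 → outlier.
26553 > 17314.50 → outlier.
All remaining values lie within [-117.50, 17314.50].

17877, 26553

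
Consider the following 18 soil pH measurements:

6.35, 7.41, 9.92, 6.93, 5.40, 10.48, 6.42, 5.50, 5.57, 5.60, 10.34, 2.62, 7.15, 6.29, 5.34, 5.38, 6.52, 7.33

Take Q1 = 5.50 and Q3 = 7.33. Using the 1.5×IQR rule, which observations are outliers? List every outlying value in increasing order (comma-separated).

IQR = Q3 − Q1 = 7.33 − 5.50 = 1.83.
Lower fence = Q1 − 1.5·IQR = 5.50 − 2.745 = 2.755.
Upper fence = Q3 + 1.5·IQR = 7.33 + 2.745 = 10.075.
2.62 < 2.755 → outlier.
10.34 > 10.075 → outlier.
10.48 > 10.075 → outlier.
All remaining values lie within [2.755, 10.075].

2.62, 10.34, 10.48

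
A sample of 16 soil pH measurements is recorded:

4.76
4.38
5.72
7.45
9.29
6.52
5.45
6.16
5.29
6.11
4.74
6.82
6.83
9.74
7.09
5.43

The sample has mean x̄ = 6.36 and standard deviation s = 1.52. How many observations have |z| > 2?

1

Cutoffs: x̄ ± 2s = [3.32, 9.40].
Outside the cutoffs: 9.74.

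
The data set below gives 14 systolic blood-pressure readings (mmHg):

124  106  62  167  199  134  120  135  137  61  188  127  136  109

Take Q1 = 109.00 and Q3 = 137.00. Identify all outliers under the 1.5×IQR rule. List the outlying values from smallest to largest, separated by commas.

61, 62, 188, 199

IQR = Q3 − Q1 = 137.00 − 109.00 = 28.00.
Lower fence = Q1 − 1.5·IQR = 109.00 − 42.00 = 67.00.
Upper fence = Q3 + 1.5·IQR = 137.00 + 42.00 = 179.00.
61 < 67.00 → outlier.
62 < 67.00 → outlier.
188 > 179.00 → outlier.
199 > 179.00 → outlier.
All remaining values lie within [67.00, 179.00].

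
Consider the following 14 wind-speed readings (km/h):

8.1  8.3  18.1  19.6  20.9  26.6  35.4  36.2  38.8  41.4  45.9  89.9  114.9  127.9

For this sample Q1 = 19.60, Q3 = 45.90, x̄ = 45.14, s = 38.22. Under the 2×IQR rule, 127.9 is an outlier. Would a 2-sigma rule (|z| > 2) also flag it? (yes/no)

yes

z = (127.9 − 45.14) / 38.22 = 2.17.
|z| = 2.17 > 2.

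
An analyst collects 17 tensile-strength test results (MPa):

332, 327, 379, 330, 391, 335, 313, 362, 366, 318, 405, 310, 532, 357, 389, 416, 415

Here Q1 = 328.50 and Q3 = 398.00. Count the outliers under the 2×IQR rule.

0

IQR = 69.50; fences at 328.50 − 139.00 = 189.50 and 398.00 + 139.00 = 537.00.
Every value lies within the cutoffs.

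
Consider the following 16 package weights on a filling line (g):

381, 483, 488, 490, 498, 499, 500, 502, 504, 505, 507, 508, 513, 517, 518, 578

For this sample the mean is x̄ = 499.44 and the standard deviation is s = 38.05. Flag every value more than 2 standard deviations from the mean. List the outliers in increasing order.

Cutoffs at x̄ ± 2s: 499.44 ± 2·38.05 = [423.34, 575.54].
381: z = -3.11, |z| > 2 → outlier.
578: z = 2.06, |z| > 2 → outlier.
Every other value lies within [423.34, 575.54].

381, 578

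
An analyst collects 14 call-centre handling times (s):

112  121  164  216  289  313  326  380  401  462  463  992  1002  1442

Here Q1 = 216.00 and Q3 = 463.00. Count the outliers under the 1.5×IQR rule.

IQR = 247.00; fences at 216.00 − 370.50 = -154.50 and 463.00 + 370.50 = 833.50.
Outside the cutoffs: 992, 1002, 1442.

3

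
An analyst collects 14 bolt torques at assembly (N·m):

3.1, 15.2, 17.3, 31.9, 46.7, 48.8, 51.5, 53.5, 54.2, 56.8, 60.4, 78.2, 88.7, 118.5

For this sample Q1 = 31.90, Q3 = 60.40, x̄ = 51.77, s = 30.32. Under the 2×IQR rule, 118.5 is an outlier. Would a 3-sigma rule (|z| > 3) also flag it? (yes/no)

z = (118.5 − 51.77) / 30.32 = 2.20.
|z| = 2.20 ≤ 3.

no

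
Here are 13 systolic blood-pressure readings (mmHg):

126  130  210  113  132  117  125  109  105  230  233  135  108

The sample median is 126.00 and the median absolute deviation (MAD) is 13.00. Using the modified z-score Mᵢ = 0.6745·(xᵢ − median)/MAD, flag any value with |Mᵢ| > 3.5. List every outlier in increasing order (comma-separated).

|Mᵢ| > 3.5 ⇔ |xᵢ − 126.00| > 3.5·13.00/0.6745 = 67.46.
So outliers lie outside [58.54, 193.46].
210: M = 4.36 → outlier.
230: M = 5.40 → outlier.
233: M = 5.55 → outlier.

210, 230, 233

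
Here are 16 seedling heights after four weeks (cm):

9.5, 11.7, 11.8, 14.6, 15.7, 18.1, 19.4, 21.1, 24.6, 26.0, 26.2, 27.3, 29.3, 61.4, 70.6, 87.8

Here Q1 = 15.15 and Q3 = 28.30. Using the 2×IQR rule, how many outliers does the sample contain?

3

IQR = 13.15; fences at 15.15 − 26.30 = -11.15 and 28.30 + 26.30 = 54.60.
Outside the cutoffs: 61.4, 70.6, 87.8.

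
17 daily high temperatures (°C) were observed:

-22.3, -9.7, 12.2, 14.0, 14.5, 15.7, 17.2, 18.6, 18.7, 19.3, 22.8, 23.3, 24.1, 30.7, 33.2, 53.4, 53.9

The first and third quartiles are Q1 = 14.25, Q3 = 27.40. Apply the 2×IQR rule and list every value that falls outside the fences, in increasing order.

IQR = Q3 − Q1 = 27.40 − 14.25 = 13.15.
Lower fence = Q1 − 2·IQR = 14.25 − 26.30 = -12.05.
Upper fence = Q3 + 2·IQR = 27.40 + 26.30 = 53.70.
-22.3 < -12.05 → outlier.
53.9 > 53.70 → outlier.
All remaining values lie within [-12.05, 53.70].

-22.3, 53.9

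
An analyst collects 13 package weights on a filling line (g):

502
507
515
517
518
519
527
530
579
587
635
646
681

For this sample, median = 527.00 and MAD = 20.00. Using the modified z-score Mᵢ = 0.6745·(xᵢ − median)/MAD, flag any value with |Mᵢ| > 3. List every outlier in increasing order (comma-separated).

|Mᵢ| > 3 ⇔ |xᵢ − 527.00| > 3·20.00/0.6745 = 88.95.
So outliers lie outside [438.05, 615.95].
635: M = 3.64 → outlier.
646: M = 4.01 → outlier.
681: M = 5.19 → outlier.

635, 646, 681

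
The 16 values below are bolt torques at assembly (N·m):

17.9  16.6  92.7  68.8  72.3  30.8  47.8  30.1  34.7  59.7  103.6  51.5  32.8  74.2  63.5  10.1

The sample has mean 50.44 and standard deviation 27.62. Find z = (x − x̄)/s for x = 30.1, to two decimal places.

z = (30.1 − 50.44) / 27.62 = -0.74.

-0.74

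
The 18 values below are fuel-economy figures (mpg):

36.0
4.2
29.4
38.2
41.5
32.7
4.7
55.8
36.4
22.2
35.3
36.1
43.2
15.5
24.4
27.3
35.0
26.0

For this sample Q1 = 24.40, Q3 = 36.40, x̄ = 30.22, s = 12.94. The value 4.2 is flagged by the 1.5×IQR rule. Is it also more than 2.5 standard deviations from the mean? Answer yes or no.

no

z = (4.2 − 30.22) / 12.94 = -2.01.
|z| = 2.01 ≤ 2.5.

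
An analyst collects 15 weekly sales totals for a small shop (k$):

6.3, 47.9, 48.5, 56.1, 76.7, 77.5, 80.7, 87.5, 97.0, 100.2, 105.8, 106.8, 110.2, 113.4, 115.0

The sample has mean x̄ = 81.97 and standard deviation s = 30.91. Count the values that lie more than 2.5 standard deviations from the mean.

0

Cutoffs: x̄ ± 2.5s = [4.695, 159.245].
Every value lies within the cutoffs.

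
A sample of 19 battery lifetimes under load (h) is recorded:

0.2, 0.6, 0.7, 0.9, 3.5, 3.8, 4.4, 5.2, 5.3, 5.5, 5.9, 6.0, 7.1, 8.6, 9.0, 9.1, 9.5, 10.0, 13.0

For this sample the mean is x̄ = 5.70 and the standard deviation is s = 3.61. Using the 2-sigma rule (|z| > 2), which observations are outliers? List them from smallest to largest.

13.0

Cutoffs at x̄ ± 2s: 5.70 ± 2·3.61 = [-1.52, 12.92].
13.0: z = 2.02, |z| > 2 → outlier.
Every other value lies within [-1.52, 12.92].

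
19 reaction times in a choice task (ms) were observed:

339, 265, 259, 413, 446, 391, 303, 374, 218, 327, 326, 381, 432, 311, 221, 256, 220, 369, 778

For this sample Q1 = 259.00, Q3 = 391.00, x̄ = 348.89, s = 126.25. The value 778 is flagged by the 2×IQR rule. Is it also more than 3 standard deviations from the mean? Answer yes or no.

yes

z = (778 − 348.89) / 126.25 = 3.40.
|z| = 3.40 > 3.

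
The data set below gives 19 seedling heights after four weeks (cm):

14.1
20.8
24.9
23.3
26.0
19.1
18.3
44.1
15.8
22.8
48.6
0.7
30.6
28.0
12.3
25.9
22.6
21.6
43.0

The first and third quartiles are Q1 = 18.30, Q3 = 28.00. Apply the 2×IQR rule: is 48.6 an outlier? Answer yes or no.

yes

IQR = Q3 − Q1 = 28.00 − 18.30 = 9.70.
Lower fence = Q1 − 2·IQR = 18.30 − 19.40 = -1.10.
Upper fence = Q3 + 2·IQR = 28.00 + 19.40 = 47.40.
48.6 lies above the upper fence.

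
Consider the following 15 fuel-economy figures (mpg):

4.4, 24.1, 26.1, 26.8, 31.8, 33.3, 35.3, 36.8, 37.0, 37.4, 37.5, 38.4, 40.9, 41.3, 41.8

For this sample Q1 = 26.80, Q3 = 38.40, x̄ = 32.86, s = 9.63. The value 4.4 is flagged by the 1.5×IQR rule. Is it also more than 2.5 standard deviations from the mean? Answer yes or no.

z = (4.4 − 32.86) / 9.63 = -2.96.
|z| = 2.96 > 2.5.

yes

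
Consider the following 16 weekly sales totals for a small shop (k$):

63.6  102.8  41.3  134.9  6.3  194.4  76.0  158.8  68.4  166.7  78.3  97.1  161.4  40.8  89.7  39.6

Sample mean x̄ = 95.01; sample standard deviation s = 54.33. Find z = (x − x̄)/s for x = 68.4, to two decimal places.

-0.49

z = (68.4 − 95.01) / 54.33 = -0.49.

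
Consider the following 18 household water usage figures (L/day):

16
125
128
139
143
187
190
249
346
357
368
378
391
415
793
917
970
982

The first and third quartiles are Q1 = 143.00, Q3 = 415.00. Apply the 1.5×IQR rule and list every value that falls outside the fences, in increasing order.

IQR = Q3 − Q1 = 415.00 − 143.00 = 272.00.
Lower fence = Q1 − 1.5·IQR = 143.00 − 408.00 = -265.00.
Upper fence = Q3 + 1.5·IQR = 415.00 + 408.00 = 823.00.
917 > 823.00 → outlier.
970 > 823.00 → outlier.
982 > 823.00 → outlier.
All remaining values lie within [-265.00, 823.00].

917, 970, 982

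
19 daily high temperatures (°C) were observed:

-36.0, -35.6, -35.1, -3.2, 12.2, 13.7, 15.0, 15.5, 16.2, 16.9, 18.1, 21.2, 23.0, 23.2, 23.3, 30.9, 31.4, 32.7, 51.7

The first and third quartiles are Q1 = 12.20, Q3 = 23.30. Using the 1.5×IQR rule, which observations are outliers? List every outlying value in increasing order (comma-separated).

IQR = Q3 − Q1 = 23.30 − 12.20 = 11.10.
Lower fence = Q1 − 1.5·IQR = 12.20 − 16.65 = -4.45.
Upper fence = Q3 + 1.5·IQR = 23.30 + 16.65 = 39.95.
-36.0 < -4.45 → outlier.
-35.6 < -4.45 → outlier.
-35.1 < -4.45 → outlier.
51.7 > 39.95 → outlier.
All remaining values lie within [-4.45, 39.95].

-36.0, -35.6, -35.1, 51.7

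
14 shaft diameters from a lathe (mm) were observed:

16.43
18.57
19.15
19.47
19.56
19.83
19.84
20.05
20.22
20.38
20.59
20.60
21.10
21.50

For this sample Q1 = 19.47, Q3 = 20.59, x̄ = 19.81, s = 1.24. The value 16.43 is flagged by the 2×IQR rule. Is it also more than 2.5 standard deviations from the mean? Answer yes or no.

z = (16.43 − 19.81) / 1.24 = -2.73.
|z| = 2.73 > 2.5.

yes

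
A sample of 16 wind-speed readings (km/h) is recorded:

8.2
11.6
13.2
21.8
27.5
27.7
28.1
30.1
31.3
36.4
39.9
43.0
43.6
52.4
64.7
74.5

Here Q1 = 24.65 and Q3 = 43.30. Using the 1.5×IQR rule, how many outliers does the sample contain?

IQR = 18.65; fences at 24.65 − 27.975 = -3.325 and 43.30 + 27.975 = 71.275.
Outside the cutoffs: 74.5.

1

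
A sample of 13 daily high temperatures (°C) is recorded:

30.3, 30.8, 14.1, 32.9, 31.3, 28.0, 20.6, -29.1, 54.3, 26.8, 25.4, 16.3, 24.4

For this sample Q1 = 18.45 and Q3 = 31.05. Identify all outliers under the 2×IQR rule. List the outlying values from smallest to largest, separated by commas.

-29.1

IQR = Q3 − Q1 = 31.05 − 18.45 = 12.60.
Lower fence = Q1 − 2·IQR = 18.45 − 25.20 = -6.75.
Upper fence = Q3 + 2·IQR = 31.05 + 25.20 = 56.25.
-29.1 < -6.75 → outlier.
All remaining values lie within [-6.75, 56.25].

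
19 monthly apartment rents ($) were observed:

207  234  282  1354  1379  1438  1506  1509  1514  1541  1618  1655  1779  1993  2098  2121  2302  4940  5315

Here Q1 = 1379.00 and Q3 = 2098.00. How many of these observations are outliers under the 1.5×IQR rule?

IQR = 719.00; fences at 1379.00 − 1078.50 = 300.50 and 2098.00 + 1078.50 = 3176.50.
Outside the cutoffs: 207, 234, 282, 4940, 5315.

5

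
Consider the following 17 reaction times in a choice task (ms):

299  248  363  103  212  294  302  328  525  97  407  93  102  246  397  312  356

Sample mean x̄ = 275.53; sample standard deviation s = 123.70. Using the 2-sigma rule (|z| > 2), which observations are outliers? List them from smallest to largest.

Cutoffs at x̄ ± 2s: 275.53 ± 2·123.70 = [28.13, 522.93].
525: z = 2.02, |z| > 2 → outlier.
Every other value lies within [28.13, 522.93].

525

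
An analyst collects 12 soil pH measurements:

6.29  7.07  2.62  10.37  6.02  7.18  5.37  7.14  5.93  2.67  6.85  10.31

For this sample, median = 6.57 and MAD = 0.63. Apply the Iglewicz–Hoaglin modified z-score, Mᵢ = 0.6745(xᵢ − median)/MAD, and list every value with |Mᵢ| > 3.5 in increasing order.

2.62, 2.67, 10.31, 10.37

|Mᵢ| > 3.5 ⇔ |xᵢ − 6.57| > 3.5·0.63/0.6745 = 3.27.
So outliers lie outside [3.30, 9.84].
2.62: M = -4.23 → outlier.
2.67: M = -4.18 → outlier.
10.31: M = 4.00 → outlier.
10.37: M = 4.07 → outlier.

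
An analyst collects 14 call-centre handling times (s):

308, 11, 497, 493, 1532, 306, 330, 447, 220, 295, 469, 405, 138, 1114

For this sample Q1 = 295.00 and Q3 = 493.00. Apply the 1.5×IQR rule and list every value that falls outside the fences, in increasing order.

1114, 1532

IQR = Q3 − Q1 = 493.00 − 295.00 = 198.00.
Lower fence = Q1 − 1.5·IQR = 295.00 − 297.00 = -2.00.
Upper fence = Q3 + 1.5·IQR = 493.00 + 297.00 = 790.00.
1114 > 790.00 → outlier.
1532 > 790.00 → outlier.
All remaining values lie within [-2.00, 790.00].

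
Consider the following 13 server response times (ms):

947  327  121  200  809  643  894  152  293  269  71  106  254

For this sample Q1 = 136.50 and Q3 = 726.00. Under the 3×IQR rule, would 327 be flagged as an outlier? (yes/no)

no

IQR = Q3 − Q1 = 726.00 − 136.50 = 589.50.
Lower fence = Q1 − 3·IQR = 136.50 − 1768.50 = -1632.00.
Upper fence = Q3 + 3·IQR = 726.00 + 1768.50 = 2494.50.
327 lies within [-1632.00, 2494.50].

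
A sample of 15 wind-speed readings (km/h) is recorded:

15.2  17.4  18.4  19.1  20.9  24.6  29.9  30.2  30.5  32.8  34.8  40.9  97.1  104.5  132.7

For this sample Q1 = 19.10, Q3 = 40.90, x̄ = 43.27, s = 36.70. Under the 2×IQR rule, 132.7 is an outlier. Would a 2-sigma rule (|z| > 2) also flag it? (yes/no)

z = (132.7 − 43.27) / 36.70 = 2.44.
|z| = 2.44 > 2.

yes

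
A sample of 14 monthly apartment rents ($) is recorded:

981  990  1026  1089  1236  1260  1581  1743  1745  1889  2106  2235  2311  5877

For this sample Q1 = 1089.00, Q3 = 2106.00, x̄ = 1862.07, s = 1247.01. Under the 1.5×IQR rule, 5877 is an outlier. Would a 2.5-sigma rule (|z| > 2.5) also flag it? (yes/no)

yes

z = (5877 − 1862.07) / 1247.01 = 3.22.
|z| = 3.22 > 2.5.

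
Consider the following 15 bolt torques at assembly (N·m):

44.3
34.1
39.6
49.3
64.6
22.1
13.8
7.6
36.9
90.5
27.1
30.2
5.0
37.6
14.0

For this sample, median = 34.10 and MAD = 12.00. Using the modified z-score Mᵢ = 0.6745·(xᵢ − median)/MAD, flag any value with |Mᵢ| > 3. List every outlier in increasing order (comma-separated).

|Mᵢ| > 3 ⇔ |xᵢ − 34.10| > 3·12.00/0.6745 = 53.37.
So outliers lie outside [-19.27, 87.47].
90.5: M = 3.17 → outlier.

90.5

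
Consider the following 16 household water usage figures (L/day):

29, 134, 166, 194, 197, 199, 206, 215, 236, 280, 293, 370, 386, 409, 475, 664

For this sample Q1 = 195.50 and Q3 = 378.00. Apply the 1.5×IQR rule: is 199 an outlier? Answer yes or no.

IQR = Q3 − Q1 = 378.00 − 195.50 = 182.50.
Lower fence = Q1 − 1.5·IQR = 195.50 − 273.75 = -78.25.
Upper fence = Q3 + 1.5·IQR = 378.00 + 273.75 = 651.75.
199 lies within [-78.25, 651.75].

no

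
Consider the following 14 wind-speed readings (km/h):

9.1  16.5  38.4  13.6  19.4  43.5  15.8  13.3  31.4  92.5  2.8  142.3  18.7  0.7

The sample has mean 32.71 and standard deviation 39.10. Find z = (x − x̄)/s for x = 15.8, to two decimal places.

z = (15.8 − 32.71) / 39.10 = -0.43.

-0.43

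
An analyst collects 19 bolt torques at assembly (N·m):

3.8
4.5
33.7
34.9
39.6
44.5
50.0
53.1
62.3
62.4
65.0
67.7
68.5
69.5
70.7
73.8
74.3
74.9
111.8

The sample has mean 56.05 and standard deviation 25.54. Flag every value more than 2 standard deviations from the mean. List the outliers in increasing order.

3.8, 4.5, 111.8

Cutoffs at x̄ ± 2s: 56.05 ± 2·25.54 = [4.97, 107.13].
3.8: z = -2.05, |z| > 2 → outlier.
4.5: z = -2.02, |z| > 2 → outlier.
111.8: z = 2.18, |z| > 2 → outlier.
Every other value lies within [4.97, 107.13].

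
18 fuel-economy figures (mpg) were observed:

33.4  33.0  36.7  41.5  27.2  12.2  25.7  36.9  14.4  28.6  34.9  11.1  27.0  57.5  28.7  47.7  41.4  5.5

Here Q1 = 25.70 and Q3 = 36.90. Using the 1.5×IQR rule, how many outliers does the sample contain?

2

IQR = 11.20; fences at 25.70 − 16.80 = 8.90 and 36.90 + 16.80 = 53.70.
Outside the cutoffs: 5.5, 57.5.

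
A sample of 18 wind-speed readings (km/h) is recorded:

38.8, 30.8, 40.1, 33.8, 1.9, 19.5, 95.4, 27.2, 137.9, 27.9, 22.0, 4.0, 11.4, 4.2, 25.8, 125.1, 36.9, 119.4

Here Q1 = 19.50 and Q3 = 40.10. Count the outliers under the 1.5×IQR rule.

IQR = 20.60; fences at 19.50 − 30.90 = -11.40 and 40.10 + 30.90 = 71.00.
Outside the cutoffs: 95.4, 119.4, 125.1, 137.9.

4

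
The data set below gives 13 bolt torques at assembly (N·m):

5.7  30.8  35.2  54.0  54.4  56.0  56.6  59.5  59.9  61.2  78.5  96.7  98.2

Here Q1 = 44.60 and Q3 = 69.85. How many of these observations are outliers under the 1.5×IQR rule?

IQR = 25.25; fences at 44.60 − 37.875 = 6.725 and 69.85 + 37.875 = 107.725.
Outside the cutoffs: 5.7.

1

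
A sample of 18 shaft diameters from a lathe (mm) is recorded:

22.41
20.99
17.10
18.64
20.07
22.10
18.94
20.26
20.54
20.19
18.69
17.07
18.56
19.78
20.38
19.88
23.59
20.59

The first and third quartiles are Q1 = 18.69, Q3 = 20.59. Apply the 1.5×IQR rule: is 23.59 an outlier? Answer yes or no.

yes

IQR = Q3 − Q1 = 20.59 − 18.69 = 1.90.
Lower fence = Q1 − 1.5·IQR = 18.69 − 2.85 = 15.84.
Upper fence = Q3 + 1.5·IQR = 20.59 + 2.85 = 23.44.
23.59 lies above the upper fence.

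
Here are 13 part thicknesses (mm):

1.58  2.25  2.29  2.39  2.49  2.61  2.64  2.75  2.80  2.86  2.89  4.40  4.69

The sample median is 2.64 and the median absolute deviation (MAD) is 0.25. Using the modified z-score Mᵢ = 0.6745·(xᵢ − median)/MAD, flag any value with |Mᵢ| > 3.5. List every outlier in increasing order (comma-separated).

|Mᵢ| > 3.5 ⇔ |xᵢ − 2.64| > 3.5·0.25/0.6745 = 1.30.
So outliers lie outside [1.34, 3.94].
4.40: M = 4.75 → outlier.
4.69: M = 5.53 → outlier.

4.40, 4.69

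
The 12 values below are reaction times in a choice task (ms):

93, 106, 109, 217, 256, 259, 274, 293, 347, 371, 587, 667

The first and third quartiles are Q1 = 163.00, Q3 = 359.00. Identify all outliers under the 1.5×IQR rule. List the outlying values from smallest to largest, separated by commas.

IQR = Q3 − Q1 = 359.00 − 163.00 = 196.00.
Lower fence = Q1 − 1.5·IQR = 163.00 − 294.00 = -131.00.
Upper fence = Q3 + 1.5·IQR = 359.00 + 294.00 = 653.00.
667 > 653.00 → outlier.
All remaining values lie within [-131.00, 653.00].

667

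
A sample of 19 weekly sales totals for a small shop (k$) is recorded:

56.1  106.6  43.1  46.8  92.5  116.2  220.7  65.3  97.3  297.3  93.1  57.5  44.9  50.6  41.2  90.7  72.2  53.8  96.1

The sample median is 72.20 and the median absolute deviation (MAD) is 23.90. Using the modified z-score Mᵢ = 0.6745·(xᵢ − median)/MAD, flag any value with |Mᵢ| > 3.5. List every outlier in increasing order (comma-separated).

|Mᵢ| > 3.5 ⇔ |xᵢ − 72.20| > 3.5·23.90/0.6745 = 124.02.
So outliers lie outside [-51.82, 196.22].
220.7: M = 4.19 → outlier.
297.3: M = 6.35 → outlier.

220.7, 297.3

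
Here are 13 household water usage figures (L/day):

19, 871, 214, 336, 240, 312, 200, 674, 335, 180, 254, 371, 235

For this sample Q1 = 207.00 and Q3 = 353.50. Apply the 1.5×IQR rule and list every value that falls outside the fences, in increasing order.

IQR = Q3 − Q1 = 353.50 − 207.00 = 146.50.
Lower fence = Q1 − 1.5·IQR = 207.00 − 219.75 = -12.75.
Upper fence = Q3 + 1.5·IQR = 353.50 + 219.75 = 573.25.
674 > 573.25 → outlier.
871 > 573.25 → outlier.
All remaining values lie within [-12.75, 573.25].

674, 871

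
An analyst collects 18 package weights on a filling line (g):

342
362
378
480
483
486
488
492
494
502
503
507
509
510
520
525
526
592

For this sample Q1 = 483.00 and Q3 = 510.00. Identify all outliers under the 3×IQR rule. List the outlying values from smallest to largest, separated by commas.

342, 362, 378, 592

IQR = Q3 − Q1 = 510.00 − 483.00 = 27.00.
Lower fence = Q1 − 3·IQR = 483.00 − 81.00 = 402.00.
Upper fence = Q3 + 3·IQR = 510.00 + 81.00 = 591.00.
342 < 402.00 → outlier.
362 < 402.00 → outlier.
378 < 402.00 → outlier.
592 > 591.00 → outlier.
All remaining values lie within [402.00, 591.00].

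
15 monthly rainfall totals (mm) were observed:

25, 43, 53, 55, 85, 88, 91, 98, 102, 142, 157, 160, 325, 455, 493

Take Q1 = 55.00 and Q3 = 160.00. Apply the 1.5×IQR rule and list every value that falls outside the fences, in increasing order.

IQR = Q3 − Q1 = 160.00 − 55.00 = 105.00.
Lower fence = Q1 − 1.5·IQR = 55.00 − 157.50 = -102.50.
Upper fence = Q3 + 1.5·IQR = 160.00 + 157.50 = 317.50.
325 > 317.50 → outlier.
455 > 317.50 → outlier.
493 > 317.50 → outlier.
All remaining values lie within [-102.50, 317.50].

325, 455, 493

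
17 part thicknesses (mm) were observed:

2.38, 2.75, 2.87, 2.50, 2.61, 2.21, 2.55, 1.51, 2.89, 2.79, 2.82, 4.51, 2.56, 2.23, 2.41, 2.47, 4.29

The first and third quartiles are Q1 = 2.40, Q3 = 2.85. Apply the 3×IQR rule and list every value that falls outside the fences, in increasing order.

IQR = Q3 − Q1 = 2.85 − 2.40 = 0.45.
Lower fence = Q1 − 3·IQR = 2.40 − 1.35 = 1.05.
Upper fence = Q3 + 3·IQR = 2.85 + 1.35 = 4.20.
4.29 > 4.20 → outlier.
4.51 > 4.20 → outlier.
All remaining values lie within [1.05, 4.20].

4.29, 4.51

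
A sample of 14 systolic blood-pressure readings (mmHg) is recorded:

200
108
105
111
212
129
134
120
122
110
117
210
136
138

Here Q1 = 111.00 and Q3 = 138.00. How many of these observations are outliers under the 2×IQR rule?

3

IQR = 27.00; fences at 111.00 − 54.00 = 57.00 and 138.00 + 54.00 = 192.00.
Outside the cutoffs: 200, 210, 212.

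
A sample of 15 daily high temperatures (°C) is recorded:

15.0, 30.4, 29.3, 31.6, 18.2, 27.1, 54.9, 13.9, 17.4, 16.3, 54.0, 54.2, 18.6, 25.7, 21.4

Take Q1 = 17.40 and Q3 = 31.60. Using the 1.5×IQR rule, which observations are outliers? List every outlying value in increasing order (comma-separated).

54.0, 54.2, 54.9

IQR = Q3 − Q1 = 31.60 − 17.40 = 14.20.
Lower fence = Q1 − 1.5·IQR = 17.40 − 21.30 = -3.90.
Upper fence = Q3 + 1.5·IQR = 31.60 + 21.30 = 52.90.
54.0 > 52.90 → outlier.
54.2 > 52.90 → outlier.
54.9 > 52.90 → outlier.
All remaining values lie within [-3.90, 52.90].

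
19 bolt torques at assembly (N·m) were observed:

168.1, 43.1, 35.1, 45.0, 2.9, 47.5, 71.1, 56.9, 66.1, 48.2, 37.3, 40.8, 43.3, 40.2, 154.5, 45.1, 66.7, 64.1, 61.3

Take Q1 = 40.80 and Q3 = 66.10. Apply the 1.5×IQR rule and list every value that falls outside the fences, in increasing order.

154.5, 168.1

IQR = Q3 − Q1 = 66.10 − 40.80 = 25.30.
Lower fence = Q1 − 1.5·IQR = 40.80 − 37.95 = 2.85.
Upper fence = Q3 + 1.5·IQR = 66.10 + 37.95 = 104.05.
154.5 > 104.05 → outlier.
168.1 > 104.05 → outlier.
All remaining values lie within [2.85, 104.05].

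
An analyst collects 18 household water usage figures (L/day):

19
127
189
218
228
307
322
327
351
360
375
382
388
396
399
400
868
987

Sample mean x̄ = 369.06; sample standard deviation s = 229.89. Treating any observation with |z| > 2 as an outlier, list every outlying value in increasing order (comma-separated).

Cutoffs at x̄ ± 2s: 369.06 ± 2·229.89 = [-90.72, 828.84].
868: z = 2.17, |z| > 2 → outlier.
987: z = 2.69, |z| > 2 → outlier.
Every other value lies within [-90.72, 828.84].

868, 987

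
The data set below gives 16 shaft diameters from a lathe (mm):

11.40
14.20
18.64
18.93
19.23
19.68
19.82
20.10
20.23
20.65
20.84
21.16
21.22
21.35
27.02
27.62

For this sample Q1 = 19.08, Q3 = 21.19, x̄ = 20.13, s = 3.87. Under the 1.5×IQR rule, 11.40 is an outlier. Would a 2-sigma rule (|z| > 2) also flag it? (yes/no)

z = (11.40 − 20.13) / 3.87 = -2.26.
|z| = 2.26 > 2.

yes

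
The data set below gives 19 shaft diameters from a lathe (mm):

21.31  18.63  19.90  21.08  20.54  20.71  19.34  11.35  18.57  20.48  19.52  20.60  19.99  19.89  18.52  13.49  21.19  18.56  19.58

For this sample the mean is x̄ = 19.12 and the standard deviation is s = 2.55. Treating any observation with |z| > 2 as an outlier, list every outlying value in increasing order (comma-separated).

Cutoffs at x̄ ± 2s: 19.12 ± 2·2.55 = [14.02, 24.22].
11.35: z = -3.05, |z| > 2 → outlier.
13.49: z = -2.21, |z| > 2 → outlier.
Every other value lies within [14.02, 24.22].

11.35, 13.49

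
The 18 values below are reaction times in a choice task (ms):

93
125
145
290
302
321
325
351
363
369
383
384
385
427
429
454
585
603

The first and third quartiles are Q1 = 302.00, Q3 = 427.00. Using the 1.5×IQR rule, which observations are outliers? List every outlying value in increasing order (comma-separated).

93

IQR = Q3 − Q1 = 427.00 − 302.00 = 125.00.
Lower fence = Q1 − 1.5·IQR = 302.00 − 187.50 = 114.50.
Upper fence = Q3 + 1.5·IQR = 427.00 + 187.50 = 614.50.
93 < 114.50 → outlier.
All remaining values lie within [114.50, 614.50].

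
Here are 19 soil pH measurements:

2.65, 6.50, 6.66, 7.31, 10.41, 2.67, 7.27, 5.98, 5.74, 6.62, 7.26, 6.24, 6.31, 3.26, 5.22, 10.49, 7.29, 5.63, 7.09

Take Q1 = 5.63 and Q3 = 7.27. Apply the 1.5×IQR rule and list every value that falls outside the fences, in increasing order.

IQR = Q3 − Q1 = 7.27 − 5.63 = 1.64.
Lower fence = Q1 − 1.5·IQR = 5.63 − 2.46 = 3.17.
Upper fence = Q3 + 1.5·IQR = 7.27 + 2.46 = 9.73.
2.65 < 3.17 → outlier.
2.67 < 3.17 → outlier.
10.41 > 9.73 → outlier.
10.49 > 9.73 → outlier.
All remaining values lie within [3.17, 9.73].

2.65, 2.67, 10.41, 10.49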